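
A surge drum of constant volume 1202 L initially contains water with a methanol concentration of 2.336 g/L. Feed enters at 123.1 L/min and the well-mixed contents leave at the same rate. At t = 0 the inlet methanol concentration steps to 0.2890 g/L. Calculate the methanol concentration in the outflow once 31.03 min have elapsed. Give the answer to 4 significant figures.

0.3743 g/L

Unsteady species balance (constant V, well mixed): V dC/dt = Q(C_in − C).
So dC/dt = (C_in − C)/τ with τ = V/Q = 1202/123.1 = 9.76442 min.
This is linear first-order; C(t) = C_in + (C₀ − C_in) e^(−t/τ).
C(31.03) = 0.2890 + (2.336 − 0.2890)·e^(−31.03/9.76442) = 0.2890 + (2.04700)·0.0416746 = 0.374308 g/L.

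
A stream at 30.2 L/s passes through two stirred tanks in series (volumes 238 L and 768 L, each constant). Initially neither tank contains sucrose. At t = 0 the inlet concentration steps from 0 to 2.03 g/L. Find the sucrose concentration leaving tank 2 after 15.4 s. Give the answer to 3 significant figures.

Time constants: τᵢ = Vᵢ/Q for each well-mixed tank.
τ₁ = 238/30.2 = 7.8808 s; τ₂ = 768/30.2 = 25.430 s.
Solving the cascade with C₁(0)=C₂(0)=0 gives C₂(t) = C_in[1 − (τ₁ e^(−t/τ₁) − τ₂ e^(−t/τ₂))/(τ₁ − τ₂)].
At t = 15.4: e^(−t/τ₁) = 0.14169, e^(−t/τ₂) = 0.54576.
C₂ = 2.03·[1 − (7.8808·0.14169 − 25.430·0.54576)/(-17.550)] = 2.03·0.27279 = 0.55376 g/L.

0.554 g/L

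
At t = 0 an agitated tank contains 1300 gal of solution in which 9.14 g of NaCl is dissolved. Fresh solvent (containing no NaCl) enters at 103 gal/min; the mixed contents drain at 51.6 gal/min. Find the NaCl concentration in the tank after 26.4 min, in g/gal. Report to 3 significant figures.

Let m(t) be the amount of NaCl. Volume: V(t) = V₀ + (Q_in − Q_out) t = 1300 + 51.400 t; V(26.4) = 2657.0 gal.
Species balance (pure solvent in): dm/dt = −Q_out · m/V(t).
Separate: dm/m = −Q_out dt/V(t) ⇒ ln(m/m₀) = −(Q_out/(Q_in−Q_out)) ln(V/V₀).
m = m₀ (V₀/V)^(Q_out/(Q_in−Q_out)) = 9.14 × (1300/2657.0)^(1.0039) = 4.4596 g.
C = m/V = 4.4596/2657.0 = 0.0016785 g/gal.

0.00168 g/gal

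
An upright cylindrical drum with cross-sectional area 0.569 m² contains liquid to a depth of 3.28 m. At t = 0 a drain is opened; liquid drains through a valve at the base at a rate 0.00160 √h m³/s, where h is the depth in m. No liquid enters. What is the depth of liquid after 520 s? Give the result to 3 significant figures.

1.17 m

Accumulation of liquid (constant cross-section A): A dh/dt = −0.00160 √h.
This is separable: 2 d(√h)/dt = −0.00160/A, so √h = √h₀ − (0.00160/(2A)) t.
√h = √3.28 − 0.00160·520/(2·0.569) = 1.8111 − 0.73111 = 1.0800.
h = 1.0800² = 1.1663 m.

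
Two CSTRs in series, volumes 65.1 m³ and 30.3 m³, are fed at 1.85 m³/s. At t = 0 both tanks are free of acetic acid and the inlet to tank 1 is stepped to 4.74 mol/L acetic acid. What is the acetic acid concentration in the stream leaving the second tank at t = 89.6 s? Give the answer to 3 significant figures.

4.06 mol/L

Species balance on tank i: dCᵢ/dt = (Cᵢ₋₁ − Cᵢ)/τᵢ with τᵢ = Vᵢ/Q.
τ₁ = 65.1/1.85 = 35.189 s; τ₂ = 30.3/1.85 = 16.378 s.
Tank 1: C₁ = C_in(1 − e^(−t/τ₁)). Tank 2 (τ₁ ≠ τ₂): C₂ = C_in[1 − (τ₁ e^(−t/τ₁) − τ₂ e^(−t/τ₂))/(τ₁ − τ₂)].
At t = 89.6: e^(−t/τ₁) = 0.078376, e^(−t/τ₂) = 0.0042086.
C₂ = 4.74·[1 − (35.189·0.078376 − 16.378·0.0042086)/(18.811)] = 4.74·0.85705 = 4.0624 mol/L.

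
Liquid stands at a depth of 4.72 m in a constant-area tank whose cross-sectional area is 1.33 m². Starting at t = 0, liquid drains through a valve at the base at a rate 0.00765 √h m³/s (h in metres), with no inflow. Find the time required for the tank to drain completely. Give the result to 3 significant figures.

Unsteady balance on liquid volume: A dh/dt = −0.00765 √h.
Separate and integrate: 2(√h − √h₀) = −(0.00765/A) t.
Tank is empty when √h = 0: t_empty = 2A√h₀/0.00765.
t_empty = 2·1.33·√4.72/0.00765 = 2.6600·2.1726/0.00765 = 755.42 s.

755 s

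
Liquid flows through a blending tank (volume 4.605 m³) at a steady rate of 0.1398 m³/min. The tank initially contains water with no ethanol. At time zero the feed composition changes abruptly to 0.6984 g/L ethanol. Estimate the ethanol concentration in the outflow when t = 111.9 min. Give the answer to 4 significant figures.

0.6750 g/L

Unsteady species balance (constant V, well mixed): V dC/dt = Q(C_in − C).
So dC/dt = (C_in − C)/τ with τ = V/Q = 4.605/0.1398 = 32.9399 min.
Solution: C(t) = C_in + (C₀ − C_in) e^(−t/τ).
C(111.9) = 0.6984 + (0 − 0.6984)·e^(−111.9/32.9399) = 0.6984 + (-0.698400)·0.0334704 = 0.675024 g/L.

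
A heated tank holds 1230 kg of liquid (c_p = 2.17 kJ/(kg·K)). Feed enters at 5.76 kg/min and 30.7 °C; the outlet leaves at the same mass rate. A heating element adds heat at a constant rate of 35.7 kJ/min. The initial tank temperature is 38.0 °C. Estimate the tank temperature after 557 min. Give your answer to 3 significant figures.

33.9 °C

M c_p dT/dt = ṁ c_p (T_in − T) + Q̇.
Rearrange: dT/dt = (T_ss − T)/τ with τ = M/ṁ = 213.54 min and T_ss = T_in + Q̇/(ṁ c_p) = 33.556 °C.
Solution: T(t) = T_ss + (T₀ − T_ss) e^(−t/τ).
T(557) = 33.556 + (4.4438)·e^(−557/213.54) = 33.556 + (4.4438)·0.073653 = 33.883 °C.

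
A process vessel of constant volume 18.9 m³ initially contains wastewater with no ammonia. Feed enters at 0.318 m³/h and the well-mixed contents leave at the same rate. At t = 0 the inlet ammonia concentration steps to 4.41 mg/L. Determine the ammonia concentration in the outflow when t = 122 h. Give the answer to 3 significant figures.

Species balance on the tank: V dC/dt = Q(C_in − C).
Time constant τ = V/Q = 18.9/0.318 = 59.434 h.
C approaches C_in exponentially: C(t) = C_in + (C₀ − C_in) e^(−t/τ).
C(122) = 4.41 + (0 − 4.41)·e^(−122/59.434) = 4.41 + (-4.4100)·0.12839 = 3.8438 mg/L.

3.84 mg/L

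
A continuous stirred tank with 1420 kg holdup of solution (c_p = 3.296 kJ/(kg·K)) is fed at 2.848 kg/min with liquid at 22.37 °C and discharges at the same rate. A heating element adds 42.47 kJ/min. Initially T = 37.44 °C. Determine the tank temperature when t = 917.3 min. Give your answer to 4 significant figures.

M c_p dT/dt = ṁ c_p (T_in − T) + Q̇.
Rearrange: dT/dt = (T_ss − T)/τ with τ = M/ṁ = 498.596 min and T_ss = T_in + Q̇/(ṁ c_p) = 26.8943 °C.
Integrating: T(t) = T_ss + (T₀ − T_ss) e^(−t/τ).
T(917.3) = 26.8943 + (10.5457)·e^(−917.3/498.596) = 26.8943 + (10.5457)·0.158854 = 28.5696 °C.

28.57 °C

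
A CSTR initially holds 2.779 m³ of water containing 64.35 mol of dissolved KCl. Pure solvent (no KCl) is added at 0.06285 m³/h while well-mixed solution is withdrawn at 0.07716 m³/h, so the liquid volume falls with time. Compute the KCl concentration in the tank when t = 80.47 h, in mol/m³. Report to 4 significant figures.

2.208 mol/m³

Total volume: dV/dt = Q_in − Q_out = -0.0143100 m³/h, so V(t) = 2.779 − 0.0143100 t and V(80.47) = 1.62747 m³.
No KCl enters, so dm/dt = −Q_out · (m/V).
Separate: dm/m = −Q_out dt/V(t) ⇒ ln(m/m₀) = −(Q_out/(Q_in−Q_out)) ln(V/V₀).
m = m₀ (V₀/V)^(Q_out/(Q_in−Q_out)) = 64.35 × (2.779/1.62747)^(-5.39203) = 3.59400 mol.
C = m/V = 3.59400/1.62747 = 2.20833 mol/m³.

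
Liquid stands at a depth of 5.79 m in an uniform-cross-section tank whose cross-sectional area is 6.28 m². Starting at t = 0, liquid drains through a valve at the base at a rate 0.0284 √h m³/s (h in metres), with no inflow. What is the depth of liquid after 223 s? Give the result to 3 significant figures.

3.62 m

With no inflow, A dh/dt = −0.0284 √h.
∫ h^(−1/2) dh = −(0.0284/A) ∫ dt, giving 2√h = 2√h₀ − (0.0284/A) t.
√h = √5.79 − 0.0284·223/(2·6.28) = 2.4062 − 0.50424 = 1.9020.
h = 1.9020² = 3.6176 m.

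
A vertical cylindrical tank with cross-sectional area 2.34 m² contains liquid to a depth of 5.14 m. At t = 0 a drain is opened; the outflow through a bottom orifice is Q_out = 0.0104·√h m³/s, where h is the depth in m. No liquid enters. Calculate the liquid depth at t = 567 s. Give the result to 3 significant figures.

Mass balance (ρ constant): A dh/dt = −0.0104 √h.
Separate and integrate: 2(√h − √h₀) = −(0.0104/A) t.
√h = √5.14 − 0.0104·567/(2·2.34) = 2.2672 − 1.2600 = 1.0072.
h = 1.0072² = 1.0144 m.

1.01 m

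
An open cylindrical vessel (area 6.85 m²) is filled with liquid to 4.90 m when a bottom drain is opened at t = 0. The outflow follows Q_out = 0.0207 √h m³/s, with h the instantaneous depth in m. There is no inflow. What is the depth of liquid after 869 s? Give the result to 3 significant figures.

Volume balance on the tank: A dh/dt = −0.0207 √h.
This is separable: 2 d(√h)/dt = −0.0207/A, so √h = √h₀ − (0.0207/(2A)) t.
√h = √4.90 − 0.0207·869/(2·6.85) = 2.2136 − 1.3130 = 0.90058.
h = 0.90058² = 0.81104 m.

0.811 m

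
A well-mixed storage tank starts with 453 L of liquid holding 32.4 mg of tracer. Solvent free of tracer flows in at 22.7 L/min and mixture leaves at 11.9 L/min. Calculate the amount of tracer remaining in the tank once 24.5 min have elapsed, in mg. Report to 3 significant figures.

19.5 mg

Total volume: dV/dt = Q_in − Q_out = 10.800 L/min, so V(t) = 453 + 10.800 t and V(24.5) = 717.60 L.
Species balance (pure solvent in): dm/dt = −Q_out · m/V(t).
Separate: dm/m = −Q_out dt/V(t) ⇒ ln(m/m₀) = −(Q_out/(Q_in−Q_out)) ln(V/V₀).
m = m₀ (V₀/V)^(Q_out/(Q_in−Q_out)) = 32.4 × (453/717.60)^(1.1019) = 19.517 mg.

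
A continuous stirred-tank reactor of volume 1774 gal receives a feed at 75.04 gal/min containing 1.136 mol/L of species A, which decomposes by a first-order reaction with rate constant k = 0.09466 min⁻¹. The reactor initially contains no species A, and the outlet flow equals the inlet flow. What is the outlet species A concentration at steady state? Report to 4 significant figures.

0.3509 mol/L

Accumulation = in − out − consumed: V dC/dt = Q C_in − Q C − k V C.
At steady state: 0 = Q C_in − (Q + kV) C_ss, so C_ss = Q C_in/(Q + kV).
C_ss = 75.04·1.136/(75.04 + 0.09466·1774) = 85.2454/242.967 = 0.350852 mol/L.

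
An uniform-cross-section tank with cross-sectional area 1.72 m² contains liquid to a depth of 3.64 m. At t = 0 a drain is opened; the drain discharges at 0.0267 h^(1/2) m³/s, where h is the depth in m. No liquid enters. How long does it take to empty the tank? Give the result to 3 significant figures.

246 s

With no inflow, A dh/dt = −0.0267 √h.
∫ h^(−1/2) dh = −(0.0267/A) ∫ dt, giving 2√h = 2√h₀ − (0.0267/A) t.
Set h = 0: 2√h₀ = (0.0267/A) t_empty ⇒ t_empty = 2A√h₀/0.0267.
t_empty = 2·1.72·√3.64/0.0267 = 3.4400·1.9079/0.0267 = 245.81 s.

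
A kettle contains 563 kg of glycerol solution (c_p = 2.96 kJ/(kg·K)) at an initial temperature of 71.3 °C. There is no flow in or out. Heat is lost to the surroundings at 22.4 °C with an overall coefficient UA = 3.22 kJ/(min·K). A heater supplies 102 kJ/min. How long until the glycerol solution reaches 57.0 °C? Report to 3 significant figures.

918 min

M c_p dT/dt = −UA(T − T_amb) + Q̇.
τ = M c_p/UA = 517.54 min; T_ss = T_amb + Q̇/UA = 22.4 + 102/3.22 = 54.077 °C.
T(t) = T_ss + (T₀ − T_ss)e^(−t/τ); set T = 57.0:
t = −τ ln[(T − T_ss)/(T₀ − T_ss)] = −517.54 · ln(0.16971) = 917.93 min.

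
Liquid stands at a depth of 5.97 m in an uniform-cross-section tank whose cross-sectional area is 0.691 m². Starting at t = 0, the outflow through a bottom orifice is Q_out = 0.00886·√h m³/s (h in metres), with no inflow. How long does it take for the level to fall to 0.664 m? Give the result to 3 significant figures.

Accumulation of liquid (constant cross-section A): A dh/dt = −0.00886 √h.
This is separable: 2 d(√h)/dt = −0.00886/A, so √h = √h₀ − (0.00886/(2A)) t.
t = 2A(√h₀ − √h)/0.00886 = 2·0.691·(√5.97 − √0.664)/0.00886
  = 1.3820 × (2.4434 − 0.81486) / 0.00886 = 254.02 s.

254 s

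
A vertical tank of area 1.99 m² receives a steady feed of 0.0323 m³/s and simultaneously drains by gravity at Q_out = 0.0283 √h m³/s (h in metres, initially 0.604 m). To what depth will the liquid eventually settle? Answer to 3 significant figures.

1.30 m

Level balance: A dh/dt = 0.0323 − 0.0283 √h. Setting dh/dt = 0:
Q_in = 0.0283 √h_ss ⇒ √h_ss = 0.0323/0.0283 = 1.1413.
h_ss = 1.1413² = 1.3027 m. (Since h₀ = 0.604 m < h_ss, the level will rise toward this value.)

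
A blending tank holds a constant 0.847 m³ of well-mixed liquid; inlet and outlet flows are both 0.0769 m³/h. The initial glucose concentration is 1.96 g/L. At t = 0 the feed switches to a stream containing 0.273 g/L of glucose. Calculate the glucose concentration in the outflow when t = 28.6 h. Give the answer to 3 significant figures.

0.399 g/L

Mass balance on the solute (V constant): V dC/dt = Q(C_in − C).
Time constant τ = V/Q = 0.847/0.0769 = 11.014 h.
C approaches C_in exponentially: C(t) = C_in + (C₀ − C_in) e^(−t/τ).
C(28.6) = 0.273 + (1.96 − 0.273)·e^(−28.6/11.014) = 0.273 + (1.6870)·0.074525 = 0.39872 g/L.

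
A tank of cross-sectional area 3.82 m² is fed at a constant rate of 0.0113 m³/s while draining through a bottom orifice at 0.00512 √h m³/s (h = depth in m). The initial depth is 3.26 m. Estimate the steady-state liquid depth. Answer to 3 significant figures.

4.87 m

Volume balance on the tank: A dh/dt = Q_in − 0.00512 √h. At steady state dh/dt = 0:
Q_in = 0.00512 √h_ss ⇒ √h_ss = 0.0113/0.00512 = 2.2070.
h_ss = 2.2070² = 4.8710 m. (Since h₀ = 3.26 m < h_ss, the level will rise toward this value.)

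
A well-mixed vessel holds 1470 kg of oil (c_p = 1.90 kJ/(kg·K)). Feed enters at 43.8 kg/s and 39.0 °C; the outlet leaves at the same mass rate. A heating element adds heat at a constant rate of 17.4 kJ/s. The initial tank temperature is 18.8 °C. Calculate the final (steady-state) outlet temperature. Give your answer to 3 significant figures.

39.2 °C

M c_p dT/dt = ṁ c_p (T_in − T) + Q̇.
At steady state dT/dt = 0 ⇒ T_ss = T_in + Q̇/(ṁ c_p) = 39.0 + 17.4/(43.8·1.90) = 39.209 °C.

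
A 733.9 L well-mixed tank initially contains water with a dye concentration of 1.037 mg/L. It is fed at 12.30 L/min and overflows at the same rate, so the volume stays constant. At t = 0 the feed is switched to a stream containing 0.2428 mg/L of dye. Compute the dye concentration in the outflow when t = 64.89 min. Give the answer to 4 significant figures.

0.5105 mg/L

Unsteady species balance (constant V, well mixed): V dC/dt = Q(C_in − C).
Time constant τ = V/Q = 733.9/12.30 = 59.6667 min.
Integrating: C(t) = C_in + (C₀ − C_in) e^(−t/τ).
C(64.89) = 0.2428 + (1.037 − 0.2428)·e^(−64.89/59.6667) = 0.2428 + (0.794200)·0.337044 = 0.510480 mg/L.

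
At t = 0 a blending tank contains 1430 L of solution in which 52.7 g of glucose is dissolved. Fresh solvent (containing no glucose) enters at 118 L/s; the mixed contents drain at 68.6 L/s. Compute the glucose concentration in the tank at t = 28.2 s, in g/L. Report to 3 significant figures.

0.00726 g/L

Total volume: dV/dt = Q_in − Q_out = 49.400 L/s, so V(t) = 1430 + 49.400 t and V(28.2) = 2823.1 L.
Solute balance: dm/dt = 0 − Q_out C = −Q_out m/V(t).
dm/m = −Q_out dt/(V₀ + 49.400 t); integrating gives ln(m/m₀) = −(Q_out/(Q_in−Q_out)) ln(V/V₀).
m = m₀ (V₀/V)^(Q_out/(Q_in−Q_out)) = 52.7 × (1430/2823.1)^(1.3887) = 20.494 g.
C = m/V = 20.494/2823.1 = 0.0072593 g/L.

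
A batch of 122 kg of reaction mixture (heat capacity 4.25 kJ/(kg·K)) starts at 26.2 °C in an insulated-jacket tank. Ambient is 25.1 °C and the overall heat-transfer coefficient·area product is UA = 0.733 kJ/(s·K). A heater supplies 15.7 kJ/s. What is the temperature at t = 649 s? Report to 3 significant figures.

Lumped-capacitance energy balance: M c_p dT/dt = UA(T_amb − T) + Q̇.
dT/dt = (T_ss − T)/τ with T_ss = T_amb + Q̇/UA = 25.1 + 15.7/0.733 = 46.519 °C, τ = M c_p/UA = 122·4.25/0.733 = 707.37 s.
Integrating: T(t) = T_ss + (T₀ − T_ss) e^(−t/τ).
T(649) = 46.519 + (-20.319)·0.39952 = 38.401 °C.

38.4 °C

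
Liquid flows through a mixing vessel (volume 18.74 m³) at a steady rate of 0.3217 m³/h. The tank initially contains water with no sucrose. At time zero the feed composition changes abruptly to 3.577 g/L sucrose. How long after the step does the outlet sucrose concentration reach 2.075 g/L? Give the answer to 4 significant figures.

50.55 h

Species balance on the tank: V dC/dt = Q(C_in − C), so τ = V/Q = 58.2530 h.
C(t) = C_in + (C₀ − C_in) e^(−t/τ). Set C = 2.075 and solve for t:
e^(−t/τ) = (C − C_in)/(C₀ − C_in) = (2.075 − 3.577)/(0 − 3.577) = 0.419905
t = −τ ln(…) = 58.2530 × 0.867727 = 50.5477 h.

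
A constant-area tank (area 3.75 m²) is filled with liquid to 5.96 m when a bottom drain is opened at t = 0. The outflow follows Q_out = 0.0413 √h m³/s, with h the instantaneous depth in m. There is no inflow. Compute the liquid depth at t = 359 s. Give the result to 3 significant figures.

A dh/dt = −Q_out = −0.0413 √h.
∫ h^(−1/2) dh = −(0.0413/A) ∫ dt, giving 2√h = 2√h₀ − (0.0413/A) t.
√h = √5.96 − 0.0413·359/(2·3.75) = 2.4413 − 1.9769 = 0.46442.
h = 0.46442² = 0.21568 m.

0.216 m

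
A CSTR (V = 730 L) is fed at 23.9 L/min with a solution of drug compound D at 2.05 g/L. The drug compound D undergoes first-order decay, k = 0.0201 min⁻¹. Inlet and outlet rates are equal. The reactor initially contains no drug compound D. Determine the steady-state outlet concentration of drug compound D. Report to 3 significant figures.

Species balance: V dC/dt = Q C_in − Q C − k V C.
At steady state: 0 = Q C_in − (Q + kV) C_ss, so C_ss = Q C_in/(Q + kV).
C_ss = 23.9·2.05/(23.9 + 0.0201·730) = 48.995/38.573 = 1.2702 g/L.

1.27 g/L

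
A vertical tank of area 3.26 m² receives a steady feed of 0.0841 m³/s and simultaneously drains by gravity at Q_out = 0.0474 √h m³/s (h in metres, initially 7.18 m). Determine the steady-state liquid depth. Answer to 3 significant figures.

3.15 m

Unsteady balance on liquid volume: A dh/dt = Q_in − 0.0474 √h. At steady state dh/dt = 0:
Q_in = 0.0474 √h_ss ⇒ √h_ss = 0.0841/0.0474 = 1.7743.
h_ss = 1.7743² = 3.1480 m. (Since h₀ = 7.18 m > h_ss, the level will fall toward this value.)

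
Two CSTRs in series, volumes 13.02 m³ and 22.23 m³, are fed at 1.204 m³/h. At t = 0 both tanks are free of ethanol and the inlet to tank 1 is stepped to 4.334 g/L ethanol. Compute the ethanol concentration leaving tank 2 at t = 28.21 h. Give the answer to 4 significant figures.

2.515 g/L

Species balance on tank i: dCᵢ/dt = (Cᵢ₋₁ − Cᵢ)/τᵢ with τᵢ = Vᵢ/Q.
τ₁ = 13.02/1.204 = 10.8140 h; τ₂ = 22.23/1.204 = 18.4635 h.
Solving the cascade with C₁(0)=C₂(0)=0 gives C₂(t) = C_in[1 − (τ₁ e^(−t/τ₁) − τ₂ e^(−t/τ₂))/(τ₁ − τ₂)].
At t = 28.21: e^(−t/τ₁) = 0.0736327, e^(−t/τ₂) = 0.216995.
C₂ = 4.334·[1 − (10.8140·0.0736327 − 18.4635·0.216995)/(-7.64950)] = 4.334·0.580337 = 2.51518 g/L.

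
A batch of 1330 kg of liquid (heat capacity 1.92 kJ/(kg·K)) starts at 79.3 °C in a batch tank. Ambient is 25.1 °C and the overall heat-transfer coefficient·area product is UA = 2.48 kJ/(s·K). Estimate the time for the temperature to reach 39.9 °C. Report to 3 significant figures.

1340 s

M c_p dT/dt = −UA(T − T_amb).
τ = M c_p/UA = 1029.7 s; T_ss = T_amb = 25.100 °C.
T(t) = T_ss + (T₀ − T_ss)e^(−t/τ); set T = 39.9:
t = −τ ln[(T − T_ss)/(T₀ − T_ss)] = −1029.7 · ln(0.27306) = 1336.6 s.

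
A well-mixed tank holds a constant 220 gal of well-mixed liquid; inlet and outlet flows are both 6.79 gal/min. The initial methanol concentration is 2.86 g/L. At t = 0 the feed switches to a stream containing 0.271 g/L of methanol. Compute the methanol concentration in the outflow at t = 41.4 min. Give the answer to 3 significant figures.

Accumulation = in − out for the solute gives V dC/dt = Q(C_in − C).
Time constant τ = V/Q = 220/6.79 = 32.401 min.
Integrating: C(t) = C_in + (C₀ − C_in) e^(−t/τ).
C(41.4) = 0.271 + (2.86 − 0.271)·e^(−41.4/32.401) = 0.271 + (2.5890)·0.27866 = 0.99246 g/L.

0.992 g/L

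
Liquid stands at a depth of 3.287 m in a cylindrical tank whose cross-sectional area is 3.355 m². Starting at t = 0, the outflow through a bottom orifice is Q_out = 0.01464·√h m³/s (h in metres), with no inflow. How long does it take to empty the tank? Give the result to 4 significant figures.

831.0 s

A dh/dt = −Q_out = −0.01464 √h.
Separate and integrate: 2(√h − √h₀) = −(0.01464/A) t.
Tank is empty when √h = 0: t_empty = 2A√h₀/0.01464.
t_empty = 2·3.355·√3.287/0.01464 = 6.71000·1.81301/0.01464 = 830.962 s.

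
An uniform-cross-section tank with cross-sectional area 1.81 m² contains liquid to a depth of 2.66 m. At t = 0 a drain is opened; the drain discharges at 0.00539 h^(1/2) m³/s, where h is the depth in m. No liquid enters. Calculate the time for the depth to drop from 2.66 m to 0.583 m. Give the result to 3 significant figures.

583 s

A dh/dt = −Q_out = −0.00539 √h.
Separate and integrate: 2(√h − √h₀) = −(0.00539/A) t.
t = 2A(√h₀ − √h)/0.00539 = 2·1.81·(√2.66 − √0.583)/0.00539
  = 3.6200 × (1.6310 − 0.76354) / 0.00539 = 582.56 s.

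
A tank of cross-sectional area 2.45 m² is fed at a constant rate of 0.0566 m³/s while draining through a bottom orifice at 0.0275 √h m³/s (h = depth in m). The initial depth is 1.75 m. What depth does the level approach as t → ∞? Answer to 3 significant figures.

4.24 m

Accumulation of liquid (constant cross-section A): A dh/dt = Q_in − 0.0275 √h. At steady state dh/dt = 0:
Q_in = 0.0275 √h_ss ⇒ √h_ss = 0.0566/0.0275 = 2.0582.
h_ss = 2.0582² = 4.2361 m. (Since h₀ = 1.75 m < h_ss, the level will rise toward this value.)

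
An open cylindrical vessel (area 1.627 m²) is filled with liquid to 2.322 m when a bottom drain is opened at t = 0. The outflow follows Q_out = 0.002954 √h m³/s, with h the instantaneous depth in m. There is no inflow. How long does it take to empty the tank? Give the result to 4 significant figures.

1679 s

Volume balance on the tank: A dh/dt = −0.002954 √h.
Separate and integrate: 2(√h − √h₀) = −(0.002954/A) t.
Set h = 0: 2√h₀ = (0.002954/A) t_empty ⇒ t_empty = 2A√h₀/0.002954.
t_empty = 2·1.627·√2.322/0.002954 = 3.25400·1.52381/0.002954 = 1678.57 s.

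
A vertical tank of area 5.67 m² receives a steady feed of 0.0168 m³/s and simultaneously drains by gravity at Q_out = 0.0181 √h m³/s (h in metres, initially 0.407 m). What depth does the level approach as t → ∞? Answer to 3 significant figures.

0.862 m

Accumulation of liquid (constant cross-section A): A dh/dt = Q_in − 0.0181 √h. At steady state dh/dt = 0:
Q_in = 0.0181 √h_ss ⇒ √h_ss = 0.0168/0.0181 = 0.92818.
h_ss = 0.92818² = 0.86151 m. (Since h₀ = 0.407 m < h_ss, the level will rise toward this value.)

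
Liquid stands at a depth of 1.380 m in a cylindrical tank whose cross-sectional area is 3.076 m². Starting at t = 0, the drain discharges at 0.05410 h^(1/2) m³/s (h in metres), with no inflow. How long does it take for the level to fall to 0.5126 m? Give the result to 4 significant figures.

Volume balance on the tank: A dh/dt = −0.05410 √h.
This is separable: 2 d(√h)/dt = −0.05410/A, so √h = √h₀ − (0.05410/(2A)) t.
t = 2A(√h₀ − √h)/0.05410 = 2·3.076·(√1.380 − √0.5126)/0.05410
  = 6.15200 × (1.17473 − 0.715961) / 0.05410 = 52.1695 s.

52.17 s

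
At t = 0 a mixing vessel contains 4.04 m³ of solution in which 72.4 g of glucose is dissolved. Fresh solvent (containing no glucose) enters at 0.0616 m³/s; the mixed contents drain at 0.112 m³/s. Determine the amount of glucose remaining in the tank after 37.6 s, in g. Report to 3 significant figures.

17.7 g

Total volume: dV/dt = Q_in − Q_out = -0.050400 m³/s, so V(t) = 4.04 − 0.050400 t and V(37.6) = 2.1450 m³.
No glucose enters, so dm/dt = −Q_out · (m/V).
Separate: dm/m = −Q_out dt/V(t) ⇒ ln(m/m₀) = −(Q_out/(Q_in−Q_out)) ln(V/V₀).
m = m₀ (V₀/V)^(Q_out/(Q_in−Q_out)) = 72.4 × (4.04/2.1450)^(-2.2222) = 17.730 g.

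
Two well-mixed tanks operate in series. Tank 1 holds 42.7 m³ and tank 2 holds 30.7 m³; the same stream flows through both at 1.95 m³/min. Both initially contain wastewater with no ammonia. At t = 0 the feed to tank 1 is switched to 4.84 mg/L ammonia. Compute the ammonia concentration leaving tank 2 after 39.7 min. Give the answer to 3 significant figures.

Time constants: τᵢ = Vᵢ/Q for each well-mixed tank.
τ₁ = 42.7/1.95 = 21.897 min; τ₂ = 30.7/1.95 = 15.744 min.
Solving the cascade with C₁(0)=C₂(0)=0 gives C₂(t) = C_in[1 − (τ₁ e^(−t/τ₁) − τ₂ e^(−t/τ₂))/(τ₁ − τ₂)].
At t = 39.7: e^(−t/τ₁) = 0.16316, e^(−t/τ₂) = 0.080326.
C₂ = 4.84·[1 − (21.897·0.16316 − 15.744·0.080326)/(6.1538)] = 4.84·0.62491 = 3.0246 mg/L.

3.02 mg/L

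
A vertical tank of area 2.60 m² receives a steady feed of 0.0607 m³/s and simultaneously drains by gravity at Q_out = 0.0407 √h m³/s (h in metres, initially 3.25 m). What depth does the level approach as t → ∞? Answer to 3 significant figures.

2.22 m

Accumulation of liquid (constant cross-section A): A dh/dt = Q_in − 0.0407 √h. At steady state dh/dt = 0:
Q_in = 0.0407 √h_ss ⇒ √h_ss = 0.0607/0.0407 = 1.4914.
h_ss = 1.4914² = 2.2243 m. (Since h₀ = 3.25 m > h_ss, the level will fall toward this value.)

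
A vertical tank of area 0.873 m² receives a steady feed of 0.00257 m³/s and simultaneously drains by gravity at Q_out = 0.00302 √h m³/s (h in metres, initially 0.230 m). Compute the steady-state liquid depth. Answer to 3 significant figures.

0.724 m

Level balance: A dh/dt = 0.00257 − 0.00302 √h. Setting dh/dt = 0:
Q_in = 0.00302 √h_ss ⇒ √h_ss = 0.00257/0.00302 = 0.85099.
h_ss = 0.85099² = 0.72419 m. (Since h₀ = 0.230 m < h_ss, the level will rise toward this value.)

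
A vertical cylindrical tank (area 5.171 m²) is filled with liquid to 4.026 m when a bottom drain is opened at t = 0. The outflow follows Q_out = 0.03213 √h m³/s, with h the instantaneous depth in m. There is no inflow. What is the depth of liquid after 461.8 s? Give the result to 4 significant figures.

Volume balance on the tank: A dh/dt = −0.03213 √h.
This is separable: 2 d(√h)/dt = −0.03213/A, so √h = √h₀ − (0.03213/(2A)) t.
√h = √4.026 − 0.03213·461.8/(2·5.171) = 2.00649 − 1.43470 = 0.571793.
h = 0.571793² = 0.326947 m.

0.3269 m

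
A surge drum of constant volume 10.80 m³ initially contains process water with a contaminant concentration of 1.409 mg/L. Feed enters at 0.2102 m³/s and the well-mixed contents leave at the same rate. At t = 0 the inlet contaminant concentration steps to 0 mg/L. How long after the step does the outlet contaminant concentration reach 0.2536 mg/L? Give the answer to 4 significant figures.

88.11 s

Species balance on the tank: V dC/dt = Q(C_in − C), so τ = V/Q = 51.3796 s.
C(t) = C_in + (C₀ − C_in) e^(−t/τ). Set C = 0.2536 and solve for t:
e^(−t/τ) = (C − C_in)/(C₀ − C_in) = (0.2536 − 0)/(1.409 − 0) = 0.179986
t = −τ ln(…) = 51.3796 × 1.71488 = 88.1098 s.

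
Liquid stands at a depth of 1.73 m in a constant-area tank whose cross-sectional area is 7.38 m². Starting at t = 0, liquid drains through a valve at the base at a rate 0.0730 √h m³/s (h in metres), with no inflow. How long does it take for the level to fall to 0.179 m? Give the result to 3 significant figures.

180 s

Mass balance (ρ constant): A dh/dt = −0.0730 √h.
This is separable: 2 d(√h)/dt = −0.0730/A, so √h = √h₀ − (0.0730/(2A)) t.
t = 2A(√h₀ − √h)/0.0730 = 2·7.38·(√1.73 − √0.179)/0.0730
  = 14.760 × (1.3153 − 0.42308) / 0.0730 = 180.40 s.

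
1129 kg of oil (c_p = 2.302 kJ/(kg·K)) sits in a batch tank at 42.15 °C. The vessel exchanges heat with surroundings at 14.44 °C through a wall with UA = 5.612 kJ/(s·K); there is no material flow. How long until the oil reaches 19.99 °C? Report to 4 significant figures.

M c_p dT/dt = −UA(T − T_amb).
τ = M c_p/UA = 463.107 s; T_ss = T_amb = 14.4400 °C.
T(t) = T_ss + (T₀ − T_ss)e^(−t/τ); set T = 19.99:
t = −τ ln[(T − T_ss)/(T₀ − T_ss)] = −463.107 · ln(0.200289) = 744.674 s.

744.7 s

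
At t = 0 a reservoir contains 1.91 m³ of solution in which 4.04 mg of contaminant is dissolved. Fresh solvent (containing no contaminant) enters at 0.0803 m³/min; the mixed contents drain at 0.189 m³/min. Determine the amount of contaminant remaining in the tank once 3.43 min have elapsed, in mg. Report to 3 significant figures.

Total volume: dV/dt = Q_in − Q_out = -0.10870 m³/min, so V(t) = 1.91 − 0.10870 t and V(3.43) = 1.5372 m³.
No contaminant enters, so dm/dt = −Q_out · (m/V).
Separate: dm/m = −Q_out dt/V(t) ⇒ ln(m/m₀) = −(Q_out/(Q_in−Q_out)) ln(V/V₀).
m = m₀ (V₀/V)^(Q_out/(Q_in−Q_out)) = 4.04 × (1.91/1.5372)^(-1.7387) = 2.7695 mg.

2.77 mg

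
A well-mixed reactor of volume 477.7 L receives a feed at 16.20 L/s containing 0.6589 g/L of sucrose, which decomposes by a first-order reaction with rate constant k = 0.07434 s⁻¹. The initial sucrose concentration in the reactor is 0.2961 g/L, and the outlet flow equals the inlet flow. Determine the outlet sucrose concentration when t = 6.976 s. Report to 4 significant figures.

0.2486 g/L

Accumulation = in − out − consumed: V dC/dt = Q C_in − Q C − k V C.
dC/dt = (Q/V) C_in − (Q/V + k) C; effective rate a = Q/V + k = 0.0339125 + 0.07434 = 0.108252 s⁻¹.
C_ss = Q C_in/(Q + kV) = 0.206415 g/L; C(t) = C_ss + (C₀ − C_ss) e^(−a t).
C(6.976) = 0.206415 + (0.0896850)·e^(−0.108252·6.976) = 0.206415 + (0.0896850)·0.469931 = 0.248561 g/L.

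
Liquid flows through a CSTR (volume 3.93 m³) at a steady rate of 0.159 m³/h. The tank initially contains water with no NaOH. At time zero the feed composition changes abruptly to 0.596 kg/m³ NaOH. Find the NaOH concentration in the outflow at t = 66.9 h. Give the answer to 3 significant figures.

0.556 kg/m³

Mass balance on the solute (V constant): V dC/dt = Q(C_in − C).
So dC/dt = (C_in − C)/τ with τ = V/Q = 3.93/0.159 = 24.717 h.
This is linear first-order; C(t) = C_in + (C₀ − C_in) e^(−t/τ).
C(66.9) = 0.596 + (0 − 0.596)·e^(−66.9/24.717) = 0.596 + (-0.59600)·0.066761 = 0.55621 kg/m³.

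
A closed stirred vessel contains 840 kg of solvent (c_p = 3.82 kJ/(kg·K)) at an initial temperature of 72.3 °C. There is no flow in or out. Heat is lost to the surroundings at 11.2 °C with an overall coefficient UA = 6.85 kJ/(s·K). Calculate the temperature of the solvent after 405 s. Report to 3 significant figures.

36.9 °C

First-law balance (no shaft work): M c_p dT/dt = −UA(T − T_amb).
dT/dt = (T_ss − T)/τ with T_ss = T_amb = 11.200 °C, τ = M c_p/UA = 840·3.82/6.85 = 468.44 s.
This is linear first-order; T(t) = T_ss + (T₀ − T_ss) e^(−t/τ).
T(405) = 11.200 + (61.100)·0.42123 = 36.937 °C.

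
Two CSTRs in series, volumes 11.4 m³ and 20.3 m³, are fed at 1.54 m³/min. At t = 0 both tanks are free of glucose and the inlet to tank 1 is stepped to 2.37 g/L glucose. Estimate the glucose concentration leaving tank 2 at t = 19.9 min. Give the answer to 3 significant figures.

Species balance on tank i: dCᵢ/dt = (Cᵢ₋₁ − Cᵢ)/τᵢ with τᵢ = Vᵢ/Q.
τ₁ = 11.4/1.54 = 7.4026 min; τ₂ = 20.3/1.54 = 13.182 min.
Solving the cascade with C₁(0)=C₂(0)=0 gives C₂(t) = C_in[1 − (τ₁ e^(−t/τ₁) − τ₂ e^(−t/τ₂))/(τ₁ − τ₂)].
At t = 19.9: e^(−t/τ₁) = 0.068000, e^(−t/τ₂) = 0.22099.
C₂ = 2.37·[1 − (7.4026·0.068000 − 13.182·0.22099)/(-5.7792)] = 2.37·0.58305 = 1.3818 g/L.

1.38 g/L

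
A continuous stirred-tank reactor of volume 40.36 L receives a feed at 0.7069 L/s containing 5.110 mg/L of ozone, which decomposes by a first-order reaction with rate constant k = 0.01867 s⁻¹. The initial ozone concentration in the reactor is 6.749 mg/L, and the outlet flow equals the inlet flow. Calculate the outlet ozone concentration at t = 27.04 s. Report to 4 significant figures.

4.081 mg/L

Species balance: V dC/dt = Q C_in − Q C − k V C.
This is linear with rate a = Q/V + k = 0.0361849 s⁻¹.
C_ss = Q C_in/(Q + kV) = 2.47344 mg/L; C(t) = C_ss + (C₀ − C_ss) e^(−a t).
C(27.04) = 2.47344 + (4.27556)·e^(−0.0361849·27.04) = 2.47344 + (4.27556)·0.375897 = 4.08061 mg/L.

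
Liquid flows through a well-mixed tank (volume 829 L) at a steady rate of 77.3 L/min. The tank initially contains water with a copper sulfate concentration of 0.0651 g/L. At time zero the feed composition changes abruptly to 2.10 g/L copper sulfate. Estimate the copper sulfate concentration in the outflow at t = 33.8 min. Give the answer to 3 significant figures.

2.01 g/L

Transient balance on the dissolved component: V dC/dt = Q(C_in − C).
So dC/dt = (C_in − C)/τ with τ = V/Q = 829/77.3 = 10.724 min.
This is linear first-order; C(t) = C_in + (C₀ − C_in) e^(−t/τ).
C(33.8) = 2.10 + (0.0651 − 2.10)·e^(−33.8/10.724) = 2.10 + (-2.0349)·0.042780 = 2.0129 g/L.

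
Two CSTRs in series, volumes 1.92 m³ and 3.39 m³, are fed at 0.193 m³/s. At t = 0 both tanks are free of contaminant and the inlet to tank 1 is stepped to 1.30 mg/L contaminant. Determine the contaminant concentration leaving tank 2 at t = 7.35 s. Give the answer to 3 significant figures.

0.138 mg/L

Each tank obeys Vᵢ dCᵢ/dt = Q(Cᵢ₋₁ − Cᵢ), so τᵢ = Vᵢ/Q.
τ₁ = 1.92/0.193 = 9.9482 s; τ₂ = 3.39/0.193 = 17.565 s.
Tank 1: C₁ = C_in(1 − e^(−t/τ₁)). Tank 2 (τ₁ ≠ τ₂): C₂ = C_in[1 − (τ₁ e^(−t/τ₁) − τ₂ e^(−t/τ₂))/(τ₁ − τ₂)].
At t = 7.35: e^(−t/τ₁) = 0.47767, e^(−t/τ₂) = 0.65807.
C₂ = 1.30·[1 − (9.9482·0.47767 − 17.565·0.65807)/(-7.6166)] = 1.30·0.10632 = 0.13822 mg/L.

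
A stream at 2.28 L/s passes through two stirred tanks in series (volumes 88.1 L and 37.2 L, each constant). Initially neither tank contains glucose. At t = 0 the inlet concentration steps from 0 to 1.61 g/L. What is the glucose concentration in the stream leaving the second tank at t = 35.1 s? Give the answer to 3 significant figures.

Each tank obeys Vᵢ dCᵢ/dt = Q(Cᵢ₋₁ − Cᵢ), so τᵢ = Vᵢ/Q.
τ₁ = 88.1/2.28 = 38.640 s; τ₂ = 37.2/2.28 = 16.316 s.
Tank 1: C₁ = C_in(1 − e^(−t/τ₁)). Tank 2 (τ₁ ≠ τ₂): C₂ = C_in[1 − (τ₁ e^(−t/τ₁) − τ₂ e^(−t/τ₂))/(τ₁ − τ₂)].
At t = 35.1: e^(−t/τ₁) = 0.40318, e^(−t/τ₂) = 0.11633.
C₂ = 1.61·[1 − (38.640·0.40318 − 16.316·0.11633)/(22.325)] = 1.61·0.38718 = 0.62337 g/L.

0.623 g/L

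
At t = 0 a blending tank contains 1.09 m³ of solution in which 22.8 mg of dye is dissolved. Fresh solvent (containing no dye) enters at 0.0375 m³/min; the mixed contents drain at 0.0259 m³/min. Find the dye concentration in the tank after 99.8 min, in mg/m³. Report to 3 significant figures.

2.02 mg/m³

Total volume: dV/dt = Q_in − Q_out = 0.011600 m³/min, so V(t) = 1.09 + 0.011600 t and V(99.8) = 2.2477 m³.
Species balance (pure solvent in): dm/dt = −Q_out · m/V(t).
Separate: dm/m = −Q_out dt/V(t) ⇒ ln(m/m₀) = −(Q_out/(Q_in−Q_out)) ln(V/V₀).
m = m₀ (V₀/V)^(Q_out/(Q_in−Q_out)) = 22.8 × (1.09/2.2477)^(2.2328) = 4.5307 mg.
C = m/V = 4.5307/2.2477 = 2.0157 mg/m³.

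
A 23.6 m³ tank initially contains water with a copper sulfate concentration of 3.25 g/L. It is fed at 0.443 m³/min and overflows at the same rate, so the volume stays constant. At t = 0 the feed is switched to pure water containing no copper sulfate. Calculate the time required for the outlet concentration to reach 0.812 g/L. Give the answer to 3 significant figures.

Species balance: V dC/dt = Q(C_in − C) ⇒ τ = V/Q = 53.273 min.
C(t) = C_in + (C₀ − C_in) e^(−t/τ). Set C = 0.812 and solve for t:
e^(−t/τ) = (C − C_in)/(C₀ − C_in) = (0.812 − 0)/(3.25 − 0) = 0.24985
t = −τ ln(…) = 53.273 × 1.3869 = 73.885 min.

73.9 min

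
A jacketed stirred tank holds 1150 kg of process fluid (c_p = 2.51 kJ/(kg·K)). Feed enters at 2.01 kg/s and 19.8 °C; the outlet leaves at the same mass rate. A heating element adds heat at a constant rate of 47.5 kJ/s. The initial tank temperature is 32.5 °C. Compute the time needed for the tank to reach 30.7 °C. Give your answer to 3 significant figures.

M c_p dT/dt = ṁ c_p (T_in − T) + Q̇.
τ = M/ṁ = 572.14 s; T_ss = T_in + Q̇/(ṁ c_p) = 29.215 °C.
T(t) = T_ss + (T₀ − T_ss) e^(−t/τ). Set T = 30.7:
e^(−t/τ) = (30.7 − 29.215)/(32.5 − 29.215) = 0.45204
t = −572.14 · ln(0.45204) = 454.27 s.

454 s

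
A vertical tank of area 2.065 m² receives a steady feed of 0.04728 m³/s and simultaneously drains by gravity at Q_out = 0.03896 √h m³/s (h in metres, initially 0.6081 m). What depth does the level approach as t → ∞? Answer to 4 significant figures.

Volume balance on the tank: A dh/dt = Q_in − 0.03896 √h. At steady state dh/dt = 0:
Q_in = 0.03896 √h_ss ⇒ √h_ss = 0.04728/0.03896 = 1.21355.
h_ss = 1.21355² = 1.47271 m. (Since h₀ = 0.6081 m < h_ss, the level will rise toward this value.)

1.473 m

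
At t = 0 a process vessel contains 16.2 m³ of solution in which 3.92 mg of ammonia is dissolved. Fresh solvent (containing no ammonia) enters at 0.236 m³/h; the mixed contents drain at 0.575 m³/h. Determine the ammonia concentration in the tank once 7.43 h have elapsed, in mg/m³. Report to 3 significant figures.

Total volume: dV/dt = Q_in − Q_out = -0.33900 m³/h, so V(t) = 16.2 − 0.33900 t and V(7.43) = 13.681 m³.
Solute balance: dm/dt = 0 − Q_out C = −Q_out m/V(t).
dm/m = −Q_out dt/(V₀ − 0.33900 t); integrating gives ln(m/m₀) = −(Q_out/(Q_in−Q_out)) ln(V/V₀).
m = m₀ (V₀/V)^(Q_out/(Q_in−Q_out)) = 3.92 × (16.2/13.681)^(-1.6962) = 2.9431 mg.
C = m/V = 2.9431/13.681 = 0.21512 mg/m³.

0.215 mg/m³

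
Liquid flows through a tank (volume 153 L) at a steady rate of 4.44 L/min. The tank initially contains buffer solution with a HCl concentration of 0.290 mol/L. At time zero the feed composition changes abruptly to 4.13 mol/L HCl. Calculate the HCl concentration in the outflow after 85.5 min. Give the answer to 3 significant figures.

3.81 mol/L

Transient balance on the dissolved component: V dC/dt = Q(C_in − C).
So dC/dt = (C_in − C)/τ with τ = V/Q = 153/4.44 = 34.459 min.
Integrating: C(t) = C_in + (C₀ − C_in) e^(−t/τ).
C(85.5) = 4.13 + (0.290 − 4.13)·e^(−85.5/34.459) = 4.13 + (-3.8400)·0.083645 = 3.8088 mol/L.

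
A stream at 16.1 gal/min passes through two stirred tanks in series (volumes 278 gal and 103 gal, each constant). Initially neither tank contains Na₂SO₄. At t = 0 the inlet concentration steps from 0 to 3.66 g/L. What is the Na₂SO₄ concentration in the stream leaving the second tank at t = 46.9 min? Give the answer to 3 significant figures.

Time constants: τᵢ = Vᵢ/Q for each well-mixed tank.
τ₁ = 278/16.1 = 17.267 min; τ₂ = 103/16.1 = 6.3975 min.
Tank 1: C₁ = C_in(1 − e^(−t/τ₁)). Tank 2 (τ₁ ≠ τ₂): C₂ = C_in[1 − (τ₁ e^(−t/τ₁) − τ₂ e^(−t/τ₂))/(τ₁ − τ₂)].
At t = 46.9: e^(−t/τ₁) = 0.066129, e^(−t/τ₂) = 0.00065494.
C₂ = 3.66·[1 − (17.267·0.066129 − 6.3975·0.00065494)/(10.870)] = 3.66·0.89534 = 3.2769 g/L.

3.28 g/L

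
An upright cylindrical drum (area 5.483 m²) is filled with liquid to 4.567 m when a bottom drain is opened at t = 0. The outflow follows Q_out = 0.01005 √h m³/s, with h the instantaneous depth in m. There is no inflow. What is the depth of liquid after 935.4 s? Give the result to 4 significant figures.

Mass balance (ρ constant): A dh/dt = −0.01005 √h.
This is separable: 2 d(√h)/dt = −0.01005/A, so √h = √h₀ − (0.01005/(2A)) t.
√h = √4.567 − 0.01005·935.4/(2·5.483) = 2.13705 − 0.857265 = 1.27979.
h = 1.27979² = 1.63786 m.

1.638 m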